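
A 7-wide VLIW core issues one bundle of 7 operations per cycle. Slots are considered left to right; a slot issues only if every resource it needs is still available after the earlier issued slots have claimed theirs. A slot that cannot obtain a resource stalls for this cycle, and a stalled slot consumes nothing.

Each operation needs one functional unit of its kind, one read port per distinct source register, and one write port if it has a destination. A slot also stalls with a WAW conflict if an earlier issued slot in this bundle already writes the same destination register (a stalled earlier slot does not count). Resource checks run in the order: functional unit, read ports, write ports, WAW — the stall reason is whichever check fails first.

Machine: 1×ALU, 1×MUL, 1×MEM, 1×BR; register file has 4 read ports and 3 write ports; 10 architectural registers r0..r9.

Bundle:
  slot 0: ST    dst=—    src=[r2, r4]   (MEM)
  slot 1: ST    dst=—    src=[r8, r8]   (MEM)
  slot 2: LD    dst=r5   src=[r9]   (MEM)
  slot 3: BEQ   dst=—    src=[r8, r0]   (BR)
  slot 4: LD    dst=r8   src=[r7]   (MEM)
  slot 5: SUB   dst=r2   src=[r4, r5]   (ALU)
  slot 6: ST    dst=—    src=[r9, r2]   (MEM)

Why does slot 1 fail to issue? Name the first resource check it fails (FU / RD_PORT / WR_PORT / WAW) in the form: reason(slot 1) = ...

reason(slot 1) = FU

  0. MEM ⇒ go  {1A/1Mu/0Ld/1B | 2r 3w}
  1. MEM ⇒ no(FU)  {1A/1Mu/0Ld/1B | 2r 3w}
  2. MEM→r5 ⇒ no(FU)  {1A/1Mu/0Ld/1B | 2r 3w}
  3. BR ⇒ go  {1A/1Mu/0Ld/0B | 0r 3w}
  4. MEM→r8 ⇒ no(FU)  {1A/1Mu/0Ld/0B | 0r 3w}
  5. ALU→r2 ⇒ no(RD_PORT)  {1A/1Mu/0Ld/0B | 0r 3w}
  6. MEM ⇒ no(FU)  {1A/1Mu/0Ld/0B | 0r 3w}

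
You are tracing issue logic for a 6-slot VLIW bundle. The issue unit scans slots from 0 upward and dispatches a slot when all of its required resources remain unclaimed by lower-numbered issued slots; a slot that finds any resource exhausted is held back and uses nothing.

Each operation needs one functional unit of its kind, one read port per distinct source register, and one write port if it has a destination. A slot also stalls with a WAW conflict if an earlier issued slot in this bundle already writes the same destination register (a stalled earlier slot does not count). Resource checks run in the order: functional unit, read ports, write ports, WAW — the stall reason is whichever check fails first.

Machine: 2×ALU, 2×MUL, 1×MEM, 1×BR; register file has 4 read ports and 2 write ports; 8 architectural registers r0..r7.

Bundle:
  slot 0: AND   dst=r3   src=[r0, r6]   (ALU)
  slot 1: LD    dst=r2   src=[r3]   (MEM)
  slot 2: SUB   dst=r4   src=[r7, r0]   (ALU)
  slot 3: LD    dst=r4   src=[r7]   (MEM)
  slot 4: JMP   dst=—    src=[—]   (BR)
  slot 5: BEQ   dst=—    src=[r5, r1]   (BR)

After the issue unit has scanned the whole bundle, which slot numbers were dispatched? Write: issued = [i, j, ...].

issued = [0, 1, 4]

#0 ALU src=r0,r6 dispatched  <A:1 Mu:2 Ld:1 B:1 rd:2 wr:1>
#1 MEM src=r3 dispatched  <A:1 Mu:2 Ld:0 B:1 rd:1 wr:0>
#2 ALU src=r7,r0 held:RD_PORT  <A:1 Mu:2 Ld:0 B:1 rd:1 wr:0>
#3 MEM src=r7 held:FU  <A:1 Mu:2 Ld:0 B:1 rd:1 wr:0>
#4 BR src=- dispatched  <A:1 Mu:2 Ld:0 B:0 rd:1 wr:0>
#5 BR src=r5,r1 held:FU  <A:1 Mu:2 Ld:0 B:0 rd:1 wr:0>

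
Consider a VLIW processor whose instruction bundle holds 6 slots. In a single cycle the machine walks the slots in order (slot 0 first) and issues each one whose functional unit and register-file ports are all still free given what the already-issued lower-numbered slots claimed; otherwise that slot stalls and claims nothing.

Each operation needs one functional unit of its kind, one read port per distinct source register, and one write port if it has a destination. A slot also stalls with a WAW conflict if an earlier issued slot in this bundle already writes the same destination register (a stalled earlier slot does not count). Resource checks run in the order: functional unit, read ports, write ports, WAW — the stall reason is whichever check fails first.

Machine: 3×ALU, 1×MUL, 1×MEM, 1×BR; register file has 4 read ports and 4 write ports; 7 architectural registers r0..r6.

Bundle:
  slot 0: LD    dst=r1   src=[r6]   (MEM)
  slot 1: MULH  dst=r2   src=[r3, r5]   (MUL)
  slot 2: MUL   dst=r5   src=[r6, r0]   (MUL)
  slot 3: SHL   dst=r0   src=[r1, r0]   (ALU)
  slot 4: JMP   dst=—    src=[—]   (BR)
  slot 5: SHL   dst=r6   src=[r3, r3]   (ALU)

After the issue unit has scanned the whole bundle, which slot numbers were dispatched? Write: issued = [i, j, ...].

issued = [0, 1, 4, 5]

(0) want 1×MEM +1rd +1wr — yes → AL3|MU1|ME0|BR1|rd3|wr3
(1) want 1×MUL +2rd +1wr — yes → AL3|MU0|ME0|BR1|rd1|wr2
(2) want 1×MUL +2rd +1wr — FU → AL3|MU0|ME0|BR1|rd1|wr2
(3) want 1×ALU +2rd +1wr — RD_PORT → AL3|MU0|ME0|BR1|rd1|wr2
(4) want 1×BR +0rd +0wr — yes → AL3|MU0|ME0|BR0|rd1|wr2
(5) want 1×ALU +1rd +1wr — yes → AL2|MU0|ME0|BR0|rd0|wr1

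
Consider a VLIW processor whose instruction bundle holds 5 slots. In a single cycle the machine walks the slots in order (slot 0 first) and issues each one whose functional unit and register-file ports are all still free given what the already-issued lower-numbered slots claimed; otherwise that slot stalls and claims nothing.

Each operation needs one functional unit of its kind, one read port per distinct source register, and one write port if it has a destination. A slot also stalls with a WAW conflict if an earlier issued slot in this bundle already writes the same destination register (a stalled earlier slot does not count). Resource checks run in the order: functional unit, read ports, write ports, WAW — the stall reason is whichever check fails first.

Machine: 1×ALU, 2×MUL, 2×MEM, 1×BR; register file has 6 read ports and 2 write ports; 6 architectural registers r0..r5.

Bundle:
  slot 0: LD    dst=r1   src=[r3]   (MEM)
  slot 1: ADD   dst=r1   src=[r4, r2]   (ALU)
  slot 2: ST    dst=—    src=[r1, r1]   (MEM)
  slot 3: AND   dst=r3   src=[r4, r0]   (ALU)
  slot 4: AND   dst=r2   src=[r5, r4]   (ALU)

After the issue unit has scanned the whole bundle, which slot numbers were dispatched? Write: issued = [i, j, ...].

issued = [0, 2, 3]

  0. MEM→r1 ⇒ go  {1A/2Mu/1Ld/1B | 5r 1w}
  1. ALU→r1 ⇒ no(WAW)  {1A/2Mu/1Ld/1B | 5r 1w}
  2. MEM ⇒ go  {1A/2Mu/0Ld/1B | 4r 1w}
  3. ALU→r3 ⇒ go  {0A/2Mu/0Ld/1B | 2r 0w}
  4. ALU→r2 ⇒ no(FU)  {0A/2Mu/0Ld/1B | 2r 0w}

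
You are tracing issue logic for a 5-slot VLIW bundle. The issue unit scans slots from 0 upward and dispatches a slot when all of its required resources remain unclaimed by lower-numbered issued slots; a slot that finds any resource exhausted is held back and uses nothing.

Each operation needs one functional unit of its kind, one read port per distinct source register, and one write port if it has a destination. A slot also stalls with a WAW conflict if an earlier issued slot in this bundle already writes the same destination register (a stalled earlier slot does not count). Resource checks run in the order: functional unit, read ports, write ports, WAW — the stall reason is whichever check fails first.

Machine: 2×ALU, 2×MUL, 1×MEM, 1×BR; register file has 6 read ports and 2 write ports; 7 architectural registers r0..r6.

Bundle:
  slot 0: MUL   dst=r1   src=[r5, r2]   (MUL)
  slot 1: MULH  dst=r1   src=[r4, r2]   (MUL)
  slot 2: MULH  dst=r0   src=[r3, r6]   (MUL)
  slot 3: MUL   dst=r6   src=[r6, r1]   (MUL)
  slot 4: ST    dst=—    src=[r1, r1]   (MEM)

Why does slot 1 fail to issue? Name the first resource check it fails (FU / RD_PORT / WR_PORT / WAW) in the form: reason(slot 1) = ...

reason(slot 1) = WAW

slot 0 (MUL): ISSUE — free A2,Mu1,Ld1,B1 rp4 wp1
slot 1 (MUL): stall WAW — free A2,Mu1,Ld1,B1 rp4 wp1
slot 2 (MUL): ISSUE — free A2,Mu0,Ld1,B1 rp2 wp0
slot 3 (MUL): stall FU — free A2,Mu0,Ld1,B1 rp2 wp0
slot 4 (MEM): ISSUE — free A2,Mu0,Ld0,B1 rp1 wp0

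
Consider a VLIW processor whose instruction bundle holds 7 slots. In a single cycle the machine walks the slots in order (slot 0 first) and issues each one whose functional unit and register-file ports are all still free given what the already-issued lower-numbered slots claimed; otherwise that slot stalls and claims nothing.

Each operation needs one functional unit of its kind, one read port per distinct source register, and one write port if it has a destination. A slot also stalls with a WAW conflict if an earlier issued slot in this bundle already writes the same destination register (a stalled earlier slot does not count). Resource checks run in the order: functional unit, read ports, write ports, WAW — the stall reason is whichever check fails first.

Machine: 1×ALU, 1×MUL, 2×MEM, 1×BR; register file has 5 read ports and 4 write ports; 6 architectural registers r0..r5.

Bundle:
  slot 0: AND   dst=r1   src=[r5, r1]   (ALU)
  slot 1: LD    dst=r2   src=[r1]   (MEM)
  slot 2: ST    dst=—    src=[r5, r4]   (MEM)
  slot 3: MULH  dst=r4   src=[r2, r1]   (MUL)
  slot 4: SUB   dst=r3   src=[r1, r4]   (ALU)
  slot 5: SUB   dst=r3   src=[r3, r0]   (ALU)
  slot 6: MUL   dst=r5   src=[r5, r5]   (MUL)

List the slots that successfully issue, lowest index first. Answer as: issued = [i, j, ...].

#0 ALU src=r5,r1 dispatched  <A:0 Mu:1 Ld:2 B:1 rd:3 wr:3>
#1 MEM src=r1 dispatched  <A:0 Mu:1 Ld:1 B:1 rd:2 wr:2>
#2 MEM src=r5,r4 dispatched  <A:0 Mu:1 Ld:0 B:1 rd:0 wr:2>
#3 MUL src=r2,r1 held:RD_PORT  <A:0 Mu:1 Ld:0 B:1 rd:0 wr:2>
#4 ALU src=r1,r4 held:FU  <A:0 Mu:1 Ld:0 B:1 rd:0 wr:2>
#5 ALU src=r3,r0 held:FU  <A:0 Mu:1 Ld:0 B:1 rd:0 wr:2>
#6 MUL src=r5,r5 held:RD_PORT  <A:0 Mu:1 Ld:0 B:1 rd:0 wr:2>

issued = [0, 1, 2]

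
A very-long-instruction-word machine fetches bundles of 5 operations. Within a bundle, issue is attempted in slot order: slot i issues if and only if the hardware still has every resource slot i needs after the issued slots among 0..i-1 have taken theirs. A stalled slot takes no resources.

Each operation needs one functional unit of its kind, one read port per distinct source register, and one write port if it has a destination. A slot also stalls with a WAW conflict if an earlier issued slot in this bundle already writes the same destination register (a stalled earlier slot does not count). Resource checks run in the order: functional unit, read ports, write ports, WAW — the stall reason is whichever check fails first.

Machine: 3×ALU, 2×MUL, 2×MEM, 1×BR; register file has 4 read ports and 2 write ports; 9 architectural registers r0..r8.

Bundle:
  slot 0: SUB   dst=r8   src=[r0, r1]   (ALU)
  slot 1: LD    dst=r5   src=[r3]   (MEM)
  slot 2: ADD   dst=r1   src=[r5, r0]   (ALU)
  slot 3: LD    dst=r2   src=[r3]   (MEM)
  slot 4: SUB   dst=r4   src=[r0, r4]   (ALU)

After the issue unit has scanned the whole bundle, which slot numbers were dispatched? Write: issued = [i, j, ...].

#0 ALU src=r0,r1 dispatched  <A:2 Mu:2 Ld:2 B:1 rd:2 wr:1>
#1 MEM src=r3 dispatched  <A:2 Mu:2 Ld:1 B:1 rd:1 wr:0>
#2 ALU src=r5,r0 held:RD_PORT  <A:2 Mu:2 Ld:1 B:1 rd:1 wr:0>
#3 MEM src=r3 held:WR_PORT  <A:2 Mu:2 Ld:1 B:1 rd:1 wr:0>
#4 ALU src=r0,r4 held:RD_PORT  <A:2 Mu:2 Ld:1 B:1 rd:1 wr:0>

issued = [0, 1]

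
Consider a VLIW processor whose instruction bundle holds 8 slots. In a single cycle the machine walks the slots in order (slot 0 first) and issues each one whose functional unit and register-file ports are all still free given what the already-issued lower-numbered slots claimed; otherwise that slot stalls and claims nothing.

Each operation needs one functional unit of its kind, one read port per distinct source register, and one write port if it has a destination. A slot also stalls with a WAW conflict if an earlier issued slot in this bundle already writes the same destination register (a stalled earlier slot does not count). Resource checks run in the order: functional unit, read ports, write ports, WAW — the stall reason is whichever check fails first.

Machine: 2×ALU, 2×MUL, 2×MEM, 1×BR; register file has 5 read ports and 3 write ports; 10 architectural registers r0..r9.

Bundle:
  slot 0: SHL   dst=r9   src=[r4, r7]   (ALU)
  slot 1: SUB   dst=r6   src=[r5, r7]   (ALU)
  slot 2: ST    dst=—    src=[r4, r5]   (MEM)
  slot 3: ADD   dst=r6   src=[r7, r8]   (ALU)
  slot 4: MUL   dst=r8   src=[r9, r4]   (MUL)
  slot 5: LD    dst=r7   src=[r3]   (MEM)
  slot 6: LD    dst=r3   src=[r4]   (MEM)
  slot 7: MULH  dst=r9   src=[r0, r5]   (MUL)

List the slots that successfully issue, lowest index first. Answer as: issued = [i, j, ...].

  0. ALU→r9 ⇒ go  {1A/2Mu/2Ld/1B | 3r 2w}
  1. ALU→r6 ⇒ go  {0A/2Mu/2Ld/1B | 1r 1w}
  2. MEM ⇒ no(RD_PORT)  {0A/2Mu/2Ld/1B | 1r 1w}
  3. ALU→r6 ⇒ no(FU)  {0A/2Mu/2Ld/1B | 1r 1w}
  4. MUL→r8 ⇒ no(RD_PORT)  {0A/2Mu/2Ld/1B | 1r 1w}
  5. MEM→r7 ⇒ go  {0A/2Mu/1Ld/1B | 0r 0w}
  6. MEM→r3 ⇒ no(RD_PORT)  {0A/2Mu/1Ld/1B | 0r 0w}
  7. MUL→r9 ⇒ no(RD_PORT)  {0A/2Mu/1Ld/1B | 0r 0w}

issued = [0, 1, 5]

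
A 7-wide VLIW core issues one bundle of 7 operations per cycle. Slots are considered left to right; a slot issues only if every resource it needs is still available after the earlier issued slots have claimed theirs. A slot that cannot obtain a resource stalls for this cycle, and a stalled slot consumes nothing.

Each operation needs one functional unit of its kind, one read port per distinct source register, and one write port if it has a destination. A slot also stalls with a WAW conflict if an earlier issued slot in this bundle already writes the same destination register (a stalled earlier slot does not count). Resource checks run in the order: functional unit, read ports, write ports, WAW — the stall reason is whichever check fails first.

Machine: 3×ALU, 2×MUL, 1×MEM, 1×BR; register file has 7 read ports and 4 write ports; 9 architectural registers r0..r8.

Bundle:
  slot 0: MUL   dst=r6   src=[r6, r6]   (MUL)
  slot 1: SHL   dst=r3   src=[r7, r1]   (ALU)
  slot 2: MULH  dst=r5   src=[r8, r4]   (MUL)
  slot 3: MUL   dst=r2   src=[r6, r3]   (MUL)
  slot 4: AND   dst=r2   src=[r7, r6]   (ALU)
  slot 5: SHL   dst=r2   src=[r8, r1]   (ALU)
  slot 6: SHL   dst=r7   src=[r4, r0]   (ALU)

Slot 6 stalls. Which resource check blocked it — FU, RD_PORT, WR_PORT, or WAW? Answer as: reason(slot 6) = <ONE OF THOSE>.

reason(slot 6) = RD_PORT

  0. MUL→r6 ⇒ go  {3A/1Mu/1Ld/1B | 6r 3w}
  1. ALU→r3 ⇒ go  {2A/1Mu/1Ld/1B | 4r 2w}
  2. MUL→r5 ⇒ go  {2A/0Mu/1Ld/1B | 2r 1w}
  3. MUL→r2 ⇒ no(FU)  {2A/0Mu/1Ld/1B | 2r 1w}
  4. ALU→r2 ⇒ go  {1A/0Mu/1Ld/1B | 0r 0w}
  5. ALU→r2 ⇒ no(RD_PORT)  {1A/0Mu/1Ld/1B | 0r 0w}
  6. ALU→r7 ⇒ no(RD_PORT)  {1A/0Mu/1Ld/1B | 0r 0w}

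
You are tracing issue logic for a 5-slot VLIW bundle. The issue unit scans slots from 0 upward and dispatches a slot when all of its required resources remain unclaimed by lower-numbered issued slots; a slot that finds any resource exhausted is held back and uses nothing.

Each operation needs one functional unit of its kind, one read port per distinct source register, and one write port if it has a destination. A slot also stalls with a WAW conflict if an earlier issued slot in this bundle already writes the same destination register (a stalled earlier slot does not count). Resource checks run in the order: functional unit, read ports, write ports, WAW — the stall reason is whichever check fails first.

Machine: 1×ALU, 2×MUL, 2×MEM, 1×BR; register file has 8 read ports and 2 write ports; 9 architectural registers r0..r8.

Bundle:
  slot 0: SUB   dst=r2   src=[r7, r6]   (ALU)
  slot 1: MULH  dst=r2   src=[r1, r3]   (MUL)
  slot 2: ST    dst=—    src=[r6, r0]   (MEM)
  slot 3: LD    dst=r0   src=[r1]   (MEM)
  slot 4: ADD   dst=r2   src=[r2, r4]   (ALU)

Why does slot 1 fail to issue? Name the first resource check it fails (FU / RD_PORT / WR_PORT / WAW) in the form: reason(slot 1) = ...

(0) want 1×ALU +2rd +1wr — yes → AL0|MU2|ME2|BR1|rd6|wr1
(1) want 1×MUL +2rd +1wr — WAW → AL0|MU2|ME2|BR1|rd6|wr1
(2) want 1×MEM +2rd +0wr — yes → AL0|MU2|ME1|BR1|rd4|wr1
(3) want 1×MEM +1rd +1wr — yes → AL0|MU2|ME0|BR1|rd3|wr0
(4) want 1×ALU +2rd +1wr — FU → AL0|MU2|ME0|BR1|rd3|wr0

reason(slot 1) = WAW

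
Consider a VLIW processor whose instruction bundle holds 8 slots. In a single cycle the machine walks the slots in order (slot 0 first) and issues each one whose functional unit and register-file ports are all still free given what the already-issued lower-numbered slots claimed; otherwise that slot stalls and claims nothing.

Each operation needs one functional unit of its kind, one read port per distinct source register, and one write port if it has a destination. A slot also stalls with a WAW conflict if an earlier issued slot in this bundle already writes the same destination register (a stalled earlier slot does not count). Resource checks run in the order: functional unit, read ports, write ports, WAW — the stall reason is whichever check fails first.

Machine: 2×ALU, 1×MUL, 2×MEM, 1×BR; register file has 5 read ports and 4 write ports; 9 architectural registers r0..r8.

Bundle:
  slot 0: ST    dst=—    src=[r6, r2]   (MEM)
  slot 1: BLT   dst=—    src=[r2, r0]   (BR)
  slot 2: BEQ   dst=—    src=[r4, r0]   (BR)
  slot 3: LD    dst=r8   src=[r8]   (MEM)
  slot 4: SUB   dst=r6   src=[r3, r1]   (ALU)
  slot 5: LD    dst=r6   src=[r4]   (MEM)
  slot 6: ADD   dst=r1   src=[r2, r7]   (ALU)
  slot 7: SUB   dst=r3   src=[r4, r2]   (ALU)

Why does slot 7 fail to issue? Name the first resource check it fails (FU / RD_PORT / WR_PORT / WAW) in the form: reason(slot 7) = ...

reason(slot 7) = RD_PORT

slot 0 (MEM): ISSUE — free A2,Mu1,Ld1,B1 rp3 wp4
slot 1 (BR): ISSUE — free A2,Mu1,Ld1,B0 rp1 wp4
slot 2 (BR): stall FU — free A2,Mu1,Ld1,B0 rp1 wp4
slot 3 (MEM): ISSUE — free A2,Mu1,Ld0,B0 rp0 wp3
slot 4 (ALU): stall RD_PORT — free A2,Mu1,Ld0,B0 rp0 wp3
slot 5 (MEM): stall FU — free A2,Mu1,Ld0,B0 rp0 wp3
slot 6 (ALU): stall RD_PORT — free A2,Mu1,Ld0,B0 rp0 wp3
slot 7 (ALU): stall RD_PORT — free A2,Mu1,Ld0,B0 rp0 wp3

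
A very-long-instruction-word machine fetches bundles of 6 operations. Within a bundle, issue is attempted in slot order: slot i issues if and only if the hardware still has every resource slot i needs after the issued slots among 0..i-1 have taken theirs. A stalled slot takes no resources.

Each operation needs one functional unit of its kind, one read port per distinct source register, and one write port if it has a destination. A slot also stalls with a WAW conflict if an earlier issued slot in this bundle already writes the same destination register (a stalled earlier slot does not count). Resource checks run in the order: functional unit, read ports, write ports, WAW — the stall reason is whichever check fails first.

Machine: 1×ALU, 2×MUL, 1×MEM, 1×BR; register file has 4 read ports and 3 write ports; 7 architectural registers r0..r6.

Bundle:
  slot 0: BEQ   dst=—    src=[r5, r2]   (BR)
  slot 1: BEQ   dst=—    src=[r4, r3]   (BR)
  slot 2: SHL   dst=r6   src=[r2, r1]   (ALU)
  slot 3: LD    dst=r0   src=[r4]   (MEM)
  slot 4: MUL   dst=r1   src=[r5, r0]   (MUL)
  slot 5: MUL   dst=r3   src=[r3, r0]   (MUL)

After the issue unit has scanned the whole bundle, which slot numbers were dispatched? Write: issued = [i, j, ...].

  0. BR ⇒ go  {1A/2Mu/1Ld/0B | 2r 3w}
  1. BR ⇒ no(FU)  {1A/2Mu/1Ld/0B | 2r 3w}
  2. ALU→r6 ⇒ go  {0A/2Mu/1Ld/0B | 0r 2w}
  3. MEM→r0 ⇒ no(RD_PORT)  {0A/2Mu/1Ld/0B | 0r 2w}
  4. MUL→r1 ⇒ no(RD_PORT)  {0A/2Mu/1Ld/0B | 0r 2w}
  5. MUL→r3 ⇒ no(RD_PORT)  {0A/2Mu/1Ld/0B | 0r 2w}

issued = [0, 2]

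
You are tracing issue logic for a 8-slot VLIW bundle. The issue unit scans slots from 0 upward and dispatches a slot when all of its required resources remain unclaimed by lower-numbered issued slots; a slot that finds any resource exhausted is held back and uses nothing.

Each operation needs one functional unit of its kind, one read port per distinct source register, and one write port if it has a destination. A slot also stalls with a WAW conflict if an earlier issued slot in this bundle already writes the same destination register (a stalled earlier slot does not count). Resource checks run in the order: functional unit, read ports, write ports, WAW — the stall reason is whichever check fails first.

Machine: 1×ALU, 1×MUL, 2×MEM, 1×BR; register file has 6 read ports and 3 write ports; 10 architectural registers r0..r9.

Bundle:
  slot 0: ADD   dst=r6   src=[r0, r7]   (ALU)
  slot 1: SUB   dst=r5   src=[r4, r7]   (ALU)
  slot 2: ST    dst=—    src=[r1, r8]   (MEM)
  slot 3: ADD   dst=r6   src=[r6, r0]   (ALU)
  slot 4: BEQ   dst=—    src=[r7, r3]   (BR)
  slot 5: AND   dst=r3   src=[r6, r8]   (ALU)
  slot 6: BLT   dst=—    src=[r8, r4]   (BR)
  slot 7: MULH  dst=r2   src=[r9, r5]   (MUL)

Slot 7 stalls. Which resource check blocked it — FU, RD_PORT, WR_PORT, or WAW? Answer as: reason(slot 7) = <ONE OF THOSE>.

slot 0 (ALU): ISSUE — free A0,Mu1,Ld2,B1 rp4 wp2
slot 1 (ALU): stall FU — free A0,Mu1,Ld2,B1 rp4 wp2
slot 2 (MEM): ISSUE — free A0,Mu1,Ld1,B1 rp2 wp2
slot 3 (ALU): stall FU — free A0,Mu1,Ld1,B1 rp2 wp2
slot 4 (BR): ISSUE — free A0,Mu1,Ld1,B0 rp0 wp2
slot 5 (ALU): stall FU — free A0,Mu1,Ld1,B0 rp0 wp2
slot 6 (BR): stall FU — free A0,Mu1,Ld1,B0 rp0 wp2
slot 7 (MUL): stall RD_PORT — free A0,Mu1,Ld1,B0 rp0 wp2

reason(slot 7) = RD_PORT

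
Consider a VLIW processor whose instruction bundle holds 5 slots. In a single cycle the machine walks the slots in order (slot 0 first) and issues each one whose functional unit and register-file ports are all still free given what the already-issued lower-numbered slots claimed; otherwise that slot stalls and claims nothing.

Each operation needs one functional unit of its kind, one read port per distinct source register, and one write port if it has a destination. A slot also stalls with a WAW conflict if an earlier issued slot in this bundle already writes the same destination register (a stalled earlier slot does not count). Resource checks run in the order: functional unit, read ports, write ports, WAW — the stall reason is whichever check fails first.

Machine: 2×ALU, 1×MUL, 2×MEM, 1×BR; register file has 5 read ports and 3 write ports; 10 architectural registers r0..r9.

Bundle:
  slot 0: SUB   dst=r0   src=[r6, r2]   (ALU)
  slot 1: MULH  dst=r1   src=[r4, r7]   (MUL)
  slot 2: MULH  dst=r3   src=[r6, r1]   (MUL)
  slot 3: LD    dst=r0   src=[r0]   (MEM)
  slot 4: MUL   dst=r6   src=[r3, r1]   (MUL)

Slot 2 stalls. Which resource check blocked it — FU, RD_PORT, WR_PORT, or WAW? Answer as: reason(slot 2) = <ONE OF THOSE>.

  0. ALU→r0 ⇒ go  {1A/1Mu/2Ld/1B | 3r 2w}
  1. MUL→r1 ⇒ go  {1A/0Mu/2Ld/1B | 1r 1w}
  2. MUL→r3 ⇒ no(FU)  {1A/0Mu/2Ld/1B | 1r 1w}
  3. MEM→r0 ⇒ no(WAW)  {1A/0Mu/2Ld/1B | 1r 1w}
  4. MUL→r6 ⇒ no(FU)  {1A/0Mu/2Ld/1B | 1r 1w}

reason(slot 2) = FU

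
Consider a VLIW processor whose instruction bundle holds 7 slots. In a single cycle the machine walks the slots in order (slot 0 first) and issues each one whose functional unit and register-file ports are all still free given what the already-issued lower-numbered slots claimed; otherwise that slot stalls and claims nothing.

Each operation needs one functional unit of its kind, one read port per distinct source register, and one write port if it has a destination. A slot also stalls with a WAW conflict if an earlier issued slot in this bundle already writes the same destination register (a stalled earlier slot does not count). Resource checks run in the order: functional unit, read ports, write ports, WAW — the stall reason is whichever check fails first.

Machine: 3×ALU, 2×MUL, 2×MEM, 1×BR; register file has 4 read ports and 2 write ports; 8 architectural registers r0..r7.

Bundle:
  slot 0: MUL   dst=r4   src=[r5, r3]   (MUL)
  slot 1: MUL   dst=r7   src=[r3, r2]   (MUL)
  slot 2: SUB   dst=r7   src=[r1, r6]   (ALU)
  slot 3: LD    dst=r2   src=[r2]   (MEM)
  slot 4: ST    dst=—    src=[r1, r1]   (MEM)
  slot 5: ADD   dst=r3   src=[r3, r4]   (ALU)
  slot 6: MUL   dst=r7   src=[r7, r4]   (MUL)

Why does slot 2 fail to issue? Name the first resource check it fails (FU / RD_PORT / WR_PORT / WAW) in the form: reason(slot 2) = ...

reason(slot 2) = RD_PORT

[0] MUL needs rd=2 wr=1: ok; after: ALU=3 MUL=1 MEM=2 BR=1, R=2, W=1
[1] MUL needs rd=2 wr=1: ok; after: ALU=3 MUL=0 MEM=2 BR=1, R=0, W=0
[2] ALU needs rd=2 wr=1: RD_PORT; after: ALU=3 MUL=0 MEM=2 BR=1, R=0, W=0
[3] MEM needs rd=1 wr=1: RD_PORT; after: ALU=3 MUL=0 MEM=2 BR=1, R=0, W=0
[4] MEM needs rd=1 wr=0: RD_PORT; after: ALU=3 MUL=0 MEM=2 BR=1, R=0, W=0
[5] ALU needs rd=2 wr=1: RD_PORT; after: ALU=3 MUL=0 MEM=2 BR=1, R=0, W=0
[6] MUL needs rd=2 wr=1: FU; after: ALU=3 MUL=0 MEM=2 BR=1, R=0, W=0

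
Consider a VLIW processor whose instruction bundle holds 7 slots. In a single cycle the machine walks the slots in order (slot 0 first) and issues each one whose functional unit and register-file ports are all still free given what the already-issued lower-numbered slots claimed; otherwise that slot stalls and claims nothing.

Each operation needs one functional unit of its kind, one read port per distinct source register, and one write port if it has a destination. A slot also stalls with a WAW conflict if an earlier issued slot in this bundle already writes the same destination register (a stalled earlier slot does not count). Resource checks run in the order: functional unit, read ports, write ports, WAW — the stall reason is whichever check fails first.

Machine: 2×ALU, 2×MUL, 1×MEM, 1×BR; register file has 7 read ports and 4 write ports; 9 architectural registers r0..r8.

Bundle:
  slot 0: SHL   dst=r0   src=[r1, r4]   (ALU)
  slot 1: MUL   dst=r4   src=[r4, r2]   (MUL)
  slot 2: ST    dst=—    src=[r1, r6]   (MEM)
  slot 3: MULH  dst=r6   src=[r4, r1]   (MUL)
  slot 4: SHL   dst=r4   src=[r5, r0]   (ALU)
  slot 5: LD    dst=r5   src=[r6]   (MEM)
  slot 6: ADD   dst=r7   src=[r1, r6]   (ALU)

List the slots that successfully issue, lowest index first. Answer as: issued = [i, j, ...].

(0) want 1×ALU +2rd +1wr — yes → AL1|MU2|ME1|BR1|rd5|wr3
(1) want 1×MUL +2rd +1wr — yes → AL1|MU1|ME1|BR1|rd3|wr2
(2) want 1×MEM +2rd +0wr — yes → AL1|MU1|ME0|BR1|rd1|wr2
(3) want 1×MUL +2rd +1wr — RD_PORT → AL1|MU1|ME0|BR1|rd1|wr2
(4) want 1×ALU +2rd +1wr — RD_PORT → AL1|MU1|ME0|BR1|rd1|wr2
(5) want 1×MEM +1rd +1wr — FU → AL1|MU1|ME0|BR1|rd1|wr2
(6) want 1×ALU +2rd +1wr — RD_PORT → AL1|MU1|ME0|BR1|rd1|wr2

issued = [0, 1, 2]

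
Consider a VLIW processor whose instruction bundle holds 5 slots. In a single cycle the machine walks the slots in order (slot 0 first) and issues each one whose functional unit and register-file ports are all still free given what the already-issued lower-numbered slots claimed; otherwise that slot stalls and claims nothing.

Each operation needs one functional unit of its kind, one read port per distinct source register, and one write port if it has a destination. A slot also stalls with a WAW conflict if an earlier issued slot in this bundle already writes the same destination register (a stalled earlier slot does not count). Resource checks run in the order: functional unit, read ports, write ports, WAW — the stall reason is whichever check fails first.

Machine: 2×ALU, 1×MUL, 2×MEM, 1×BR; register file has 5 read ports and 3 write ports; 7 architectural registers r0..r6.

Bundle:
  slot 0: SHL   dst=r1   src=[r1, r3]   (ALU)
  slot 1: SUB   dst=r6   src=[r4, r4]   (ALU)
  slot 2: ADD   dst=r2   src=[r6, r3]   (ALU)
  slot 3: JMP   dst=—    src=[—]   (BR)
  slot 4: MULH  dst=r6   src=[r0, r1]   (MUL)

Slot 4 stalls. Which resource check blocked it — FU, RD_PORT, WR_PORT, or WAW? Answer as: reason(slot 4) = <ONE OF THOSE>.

reason(slot 4) = WAW

  0. ALU→r1 ⇒ go  {1A/1Mu/2Ld/1B | 3r 2w}
  1. ALU→r6 ⇒ go  {0A/1Mu/2Ld/1B | 2r 1w}
  2. ALU→r2 ⇒ no(FU)  {0A/1Mu/2Ld/1B | 2r 1w}
  3. BR ⇒ go  {0A/1Mu/2Ld/0B | 2r 1w}
  4. MUL→r6 ⇒ no(WAW)  {0A/1Mu/2Ld/0B | 2r 1w}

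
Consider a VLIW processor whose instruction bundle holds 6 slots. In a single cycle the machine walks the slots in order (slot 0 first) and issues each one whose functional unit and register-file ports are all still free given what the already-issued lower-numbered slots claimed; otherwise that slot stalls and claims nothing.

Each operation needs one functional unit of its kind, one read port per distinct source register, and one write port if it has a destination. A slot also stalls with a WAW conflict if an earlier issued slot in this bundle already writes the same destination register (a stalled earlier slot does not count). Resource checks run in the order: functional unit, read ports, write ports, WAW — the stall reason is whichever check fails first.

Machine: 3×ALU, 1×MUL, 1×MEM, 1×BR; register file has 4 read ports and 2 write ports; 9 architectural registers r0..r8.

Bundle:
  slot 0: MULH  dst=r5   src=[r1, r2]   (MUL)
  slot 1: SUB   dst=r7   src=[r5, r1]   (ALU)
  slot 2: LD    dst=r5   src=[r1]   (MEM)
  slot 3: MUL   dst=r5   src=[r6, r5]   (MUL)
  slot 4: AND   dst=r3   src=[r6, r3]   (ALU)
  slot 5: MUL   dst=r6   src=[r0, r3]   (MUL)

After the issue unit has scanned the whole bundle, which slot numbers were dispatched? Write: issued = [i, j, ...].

issued = [0, 1]

(0) want 1×MUL +2rd +1wr — yes → AL3|MU0|ME1|BR1|rd2|wr1
(1) want 1×ALU +2rd +1wr — yes → AL2|MU0|ME1|BR1|rd0|wr0
(2) want 1×MEM +1rd +1wr — RD_PORT → AL2|MU0|ME1|BR1|rd0|wr0
(3) want 1×MUL +2rd +1wr — FU → AL2|MU0|ME1|BR1|rd0|wr0
(4) want 1×ALU +2rd +1wr — RD_PORT → AL2|MU0|ME1|BR1|rd0|wr0
(5) want 1×MUL +2rd +1wr — FU → AL2|MU0|ME1|BR1|rd0|wr0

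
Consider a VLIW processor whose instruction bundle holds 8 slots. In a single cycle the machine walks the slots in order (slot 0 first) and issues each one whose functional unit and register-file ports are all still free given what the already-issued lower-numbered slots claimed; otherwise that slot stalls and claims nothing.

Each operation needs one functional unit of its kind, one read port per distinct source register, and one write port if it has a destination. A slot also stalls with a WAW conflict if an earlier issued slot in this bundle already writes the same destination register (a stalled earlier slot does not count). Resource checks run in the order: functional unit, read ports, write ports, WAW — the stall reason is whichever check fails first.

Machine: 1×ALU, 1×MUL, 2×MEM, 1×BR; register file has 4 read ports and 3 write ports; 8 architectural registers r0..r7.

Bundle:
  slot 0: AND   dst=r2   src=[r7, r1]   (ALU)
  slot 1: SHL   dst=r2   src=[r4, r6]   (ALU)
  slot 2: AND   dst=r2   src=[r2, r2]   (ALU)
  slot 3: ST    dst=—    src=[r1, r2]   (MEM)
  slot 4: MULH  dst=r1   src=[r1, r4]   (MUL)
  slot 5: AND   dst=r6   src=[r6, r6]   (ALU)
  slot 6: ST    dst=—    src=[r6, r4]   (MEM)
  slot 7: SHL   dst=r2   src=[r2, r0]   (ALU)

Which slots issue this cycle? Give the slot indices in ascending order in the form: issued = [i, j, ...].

slot 0 (ALU): ISSUE — free A0,Mu1,Ld2,B1 rp2 wp2
slot 1 (ALU): stall FU — free A0,Mu1,Ld2,B1 rp2 wp2
slot 2 (ALU): stall FU — free A0,Mu1,Ld2,B1 rp2 wp2
slot 3 (MEM): ISSUE — free A0,Mu1,Ld1,B1 rp0 wp2
slot 4 (MUL): stall RD_PORT — free A0,Mu1,Ld1,B1 rp0 wp2
slot 5 (ALU): stall FU — free A0,Mu1,Ld1,B1 rp0 wp2
slot 6 (MEM): stall RD_PORT — free A0,Mu1,Ld1,B1 rp0 wp2
slot 7 (ALU): stall FU — free A0,Mu1,Ld1,B1 rp0 wp2

issued = [0, 3]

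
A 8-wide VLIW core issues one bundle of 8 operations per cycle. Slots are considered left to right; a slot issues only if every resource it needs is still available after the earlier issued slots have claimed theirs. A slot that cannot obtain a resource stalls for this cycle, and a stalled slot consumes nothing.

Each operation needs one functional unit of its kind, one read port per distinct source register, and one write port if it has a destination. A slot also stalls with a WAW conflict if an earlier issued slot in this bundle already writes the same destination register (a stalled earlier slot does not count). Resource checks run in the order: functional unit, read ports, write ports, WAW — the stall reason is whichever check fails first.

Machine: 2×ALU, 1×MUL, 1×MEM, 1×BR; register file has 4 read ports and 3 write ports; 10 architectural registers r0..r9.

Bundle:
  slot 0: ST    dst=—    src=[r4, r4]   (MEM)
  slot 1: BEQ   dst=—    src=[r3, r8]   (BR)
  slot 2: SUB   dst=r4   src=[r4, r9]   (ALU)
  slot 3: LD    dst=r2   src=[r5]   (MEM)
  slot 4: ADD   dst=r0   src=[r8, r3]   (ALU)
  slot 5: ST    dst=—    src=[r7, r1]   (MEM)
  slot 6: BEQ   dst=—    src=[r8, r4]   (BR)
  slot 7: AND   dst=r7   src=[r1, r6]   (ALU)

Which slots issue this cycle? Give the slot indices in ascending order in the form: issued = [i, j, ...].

(0) want 1×MEM +1rd +0wr — yes → AL2|MU1|ME0|BR1|rd3|wr3
(1) want 1×BR +2rd +0wr — yes → AL2|MU1|ME0|BR0|rd1|wr3
(2) want 1×ALU +2rd +1wr — RD_PORT → AL2|MU1|ME0|BR0|rd1|wr3
(3) want 1×MEM +1rd +1wr — FU → AL2|MU1|ME0|BR0|rd1|wr3
(4) want 1×ALU +2rd +1wr — RD_PORT → AL2|MU1|ME0|BR0|rd1|wr3
(5) want 1×MEM +2rd +0wr — FU → AL2|MU1|ME0|BR0|rd1|wr3
(6) want 1×BR +2rd +0wr — FU → AL2|MU1|ME0|BR0|rd1|wr3
(7) want 1×ALU +2rd +1wr — RD_PORT → AL2|MU1|ME0|BR0|rd1|wr3

issued = [0, 1]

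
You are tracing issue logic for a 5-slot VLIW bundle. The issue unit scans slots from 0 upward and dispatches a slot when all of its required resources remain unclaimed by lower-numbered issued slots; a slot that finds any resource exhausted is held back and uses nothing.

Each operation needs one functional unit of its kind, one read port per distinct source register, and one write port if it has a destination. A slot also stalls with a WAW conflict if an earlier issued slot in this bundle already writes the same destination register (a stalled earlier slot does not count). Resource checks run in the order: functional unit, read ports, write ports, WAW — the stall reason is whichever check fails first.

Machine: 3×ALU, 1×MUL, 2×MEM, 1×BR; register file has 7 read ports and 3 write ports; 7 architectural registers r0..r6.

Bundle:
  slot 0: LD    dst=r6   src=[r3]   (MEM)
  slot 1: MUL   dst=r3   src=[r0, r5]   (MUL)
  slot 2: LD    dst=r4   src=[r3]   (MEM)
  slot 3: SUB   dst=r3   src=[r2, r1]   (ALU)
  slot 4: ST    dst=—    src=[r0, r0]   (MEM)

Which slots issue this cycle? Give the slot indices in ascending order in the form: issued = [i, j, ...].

slot 0 (MEM): ISSUE — free A3,Mu1,Ld1,B1 rp6 wp2
slot 1 (MUL): ISSUE — free A3,Mu0,Ld1,B1 rp4 wp1
slot 2 (MEM): ISSUE — free A3,Mu0,Ld0,B1 rp3 wp0
slot 3 (ALU): stall WR_PORT — free A3,Mu0,Ld0,B1 rp3 wp0
slot 4 (MEM): stall FU — free A3,Mu0,Ld0,B1 rp3 wp0

issued = [0, 1, 2]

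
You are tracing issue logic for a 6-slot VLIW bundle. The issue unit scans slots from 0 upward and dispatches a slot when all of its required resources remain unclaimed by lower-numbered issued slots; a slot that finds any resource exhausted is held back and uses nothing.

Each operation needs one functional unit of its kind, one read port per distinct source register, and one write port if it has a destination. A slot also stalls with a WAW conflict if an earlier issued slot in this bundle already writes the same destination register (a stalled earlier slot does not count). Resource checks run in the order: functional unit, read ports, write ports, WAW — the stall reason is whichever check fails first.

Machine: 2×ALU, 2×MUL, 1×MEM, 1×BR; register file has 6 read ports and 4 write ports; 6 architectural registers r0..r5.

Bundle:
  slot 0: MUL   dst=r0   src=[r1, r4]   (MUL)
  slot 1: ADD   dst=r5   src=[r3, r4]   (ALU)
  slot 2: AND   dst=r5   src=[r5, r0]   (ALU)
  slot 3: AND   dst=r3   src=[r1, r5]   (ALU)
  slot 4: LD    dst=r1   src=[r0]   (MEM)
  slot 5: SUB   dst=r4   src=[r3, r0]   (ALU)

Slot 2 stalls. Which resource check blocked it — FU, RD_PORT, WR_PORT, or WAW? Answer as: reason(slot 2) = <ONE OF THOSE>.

slot 0 (MUL): ISSUE — free A2,Mu1,Ld1,B1 rp4 wp3
slot 1 (ALU): ISSUE — free A1,Mu1,Ld1,B1 rp2 wp2
slot 2 (ALU): stall WAW — free A1,Mu1,Ld1,B1 rp2 wp2
slot 3 (ALU): ISSUE — free A0,Mu1,Ld1,B1 rp0 wp1
slot 4 (MEM): stall RD_PORT — free A0,Mu1,Ld1,B1 rp0 wp1
slot 5 (ALU): stall FU — free A0,Mu1,Ld1,B1 rp0 wp1

reason(slot 2) = WAW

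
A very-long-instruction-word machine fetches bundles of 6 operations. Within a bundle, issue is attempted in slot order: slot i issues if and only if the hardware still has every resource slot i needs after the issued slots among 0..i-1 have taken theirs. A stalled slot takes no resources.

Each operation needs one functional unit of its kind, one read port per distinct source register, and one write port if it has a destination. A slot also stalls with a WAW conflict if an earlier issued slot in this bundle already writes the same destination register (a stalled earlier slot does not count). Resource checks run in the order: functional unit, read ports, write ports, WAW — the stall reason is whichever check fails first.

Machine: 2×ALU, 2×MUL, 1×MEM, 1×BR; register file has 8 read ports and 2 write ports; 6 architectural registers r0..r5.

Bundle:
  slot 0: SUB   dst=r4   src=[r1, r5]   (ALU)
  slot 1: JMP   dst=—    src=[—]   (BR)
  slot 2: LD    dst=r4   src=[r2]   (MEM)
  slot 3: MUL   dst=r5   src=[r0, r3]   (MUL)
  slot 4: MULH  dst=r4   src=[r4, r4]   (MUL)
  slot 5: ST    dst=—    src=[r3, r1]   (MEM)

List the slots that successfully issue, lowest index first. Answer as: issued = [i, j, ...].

issued = [0, 1, 3, 5]

[0] ALU needs rd=2 wr=1: ok; after: ALU=1 MUL=2 MEM=1 BR=1, R=6, W=1
[1] BR needs rd=0 wr=0: ok; after: ALU=1 MUL=2 MEM=1 BR=0, R=6, W=1
[2] MEM needs rd=1 wr=1: WAW; after: ALU=1 MUL=2 MEM=1 BR=0, R=6, W=1
[3] MUL needs rd=2 wr=1: ok; after: ALU=1 MUL=1 MEM=1 BR=0, R=4, W=0
[4] MUL needs rd=1 wr=1: WR_PORT; after: ALU=1 MUL=1 MEM=1 BR=0, R=4, W=0
[5] MEM needs rd=2 wr=0: ok; after: ALU=1 MUL=1 MEM=0 BR=0, R=2, W=0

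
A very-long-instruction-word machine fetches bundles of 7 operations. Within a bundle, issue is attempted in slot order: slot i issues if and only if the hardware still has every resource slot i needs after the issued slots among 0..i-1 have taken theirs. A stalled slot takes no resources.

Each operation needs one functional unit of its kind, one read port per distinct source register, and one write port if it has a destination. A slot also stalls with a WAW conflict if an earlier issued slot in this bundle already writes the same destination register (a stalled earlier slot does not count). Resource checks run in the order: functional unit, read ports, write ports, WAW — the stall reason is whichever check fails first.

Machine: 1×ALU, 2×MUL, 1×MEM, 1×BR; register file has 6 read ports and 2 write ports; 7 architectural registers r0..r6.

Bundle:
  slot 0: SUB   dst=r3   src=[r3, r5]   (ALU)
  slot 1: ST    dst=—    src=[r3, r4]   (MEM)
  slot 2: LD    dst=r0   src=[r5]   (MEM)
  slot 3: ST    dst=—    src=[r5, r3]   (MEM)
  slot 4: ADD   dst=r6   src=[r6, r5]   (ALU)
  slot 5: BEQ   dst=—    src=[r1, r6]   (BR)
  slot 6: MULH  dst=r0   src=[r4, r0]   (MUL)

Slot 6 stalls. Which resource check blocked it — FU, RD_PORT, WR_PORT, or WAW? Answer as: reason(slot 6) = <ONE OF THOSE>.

reason(slot 6) = RD_PORT

(0) want 1×ALU +2rd +1wr — yes → AL0|MU2|ME1|BR1|rd4|wr1
(1) want 1×MEM +2rd +0wr — yes → AL0|MU2|ME0|BR1|rd2|wr1
(2) want 1×MEM +1rd +1wr — FU → AL0|MU2|ME0|BR1|rd2|wr1
(3) want 1×MEM +2rd +0wr — FU → AL0|MU2|ME0|BR1|rd2|wr1
(4) want 1×ALU +2rd +1wr — FU → AL0|MU2|ME0|BR1|rd2|wr1
(5) want 1×BR +2rd +0wr — yes → AL0|MU2|ME0|BR0|rd0|wr1
(6) want 1×MUL +2rd +1wr — RD_PORT → AL0|MU2|ME0|BR0|rd0|wr1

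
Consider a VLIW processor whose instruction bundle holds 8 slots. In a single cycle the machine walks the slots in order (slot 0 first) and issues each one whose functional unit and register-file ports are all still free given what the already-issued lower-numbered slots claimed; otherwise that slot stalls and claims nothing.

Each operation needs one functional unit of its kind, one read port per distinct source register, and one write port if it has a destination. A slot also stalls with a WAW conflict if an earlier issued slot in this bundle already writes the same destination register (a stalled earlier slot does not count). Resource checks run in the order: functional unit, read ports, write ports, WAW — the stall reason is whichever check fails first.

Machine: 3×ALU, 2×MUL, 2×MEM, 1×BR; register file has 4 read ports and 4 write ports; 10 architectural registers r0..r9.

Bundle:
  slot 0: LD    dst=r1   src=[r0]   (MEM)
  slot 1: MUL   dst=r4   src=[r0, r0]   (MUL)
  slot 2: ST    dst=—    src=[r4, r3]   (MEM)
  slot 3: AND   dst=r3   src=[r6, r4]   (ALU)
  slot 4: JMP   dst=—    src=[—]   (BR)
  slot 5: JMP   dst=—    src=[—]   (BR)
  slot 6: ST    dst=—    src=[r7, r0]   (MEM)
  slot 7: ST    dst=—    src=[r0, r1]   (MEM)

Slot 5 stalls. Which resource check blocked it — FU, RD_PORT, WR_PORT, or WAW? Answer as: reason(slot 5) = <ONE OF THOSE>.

reason(slot 5) = FU

  0. MEM→r1 ⇒ go  {3A/2Mu/1Ld/1B | 3r 3w}
  1. MUL→r4 ⇒ go  {3A/1Mu/1Ld/1B | 2r 2w}
  2. MEM ⇒ go  {3A/1Mu/0Ld/1B | 0r 2w}
  3. ALU→r3 ⇒ no(RD_PORT)  {3A/1Mu/0Ld/1B | 0r 2w}
  4. BR ⇒ go  {3A/1Mu/0Ld/0B | 0r 2w}
  5. BR ⇒ no(FU)  {3A/1Mu/0Ld/0B | 0r 2w}
  6. MEM ⇒ no(FU)  {3A/1Mu/0Ld/0B | 0r 2w}
  7. MEM ⇒ no(FU)  {3A/1Mu/0Ld/0B | 0r 2w}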